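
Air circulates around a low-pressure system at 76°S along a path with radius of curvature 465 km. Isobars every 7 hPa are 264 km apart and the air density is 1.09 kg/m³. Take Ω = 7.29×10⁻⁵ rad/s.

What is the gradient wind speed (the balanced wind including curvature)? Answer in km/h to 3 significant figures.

50.9 km/h

Coriolis parameter at 76°S:
f = 2Ω sin φ = 2 × 7.29×10⁻⁵ × sin 76° = 1.41×10⁻⁴ s⁻¹
Pressure gradient: |∂P/∂n| = 700 Pa / 264000 m = 2.65×10⁻³ Pa/m
Geostrophic speed: V_g = |∂P/∂n|/(fρ) = 2.65×10⁻³/(1.41×10⁻⁴ × 1.09) = 17.2 m/s
Around a low, centrifugal force acts outward with Coriolis, so pressure-gradient force balances both:
(1/ρ)|∂P/∂n| = fV + V²/R  →  V² + fR·V − fR·V_g = 0
With fR = 1.41×10⁻⁴ × 465×10³ m = 65.8 m/s:
V = [−fR + √((fR)² + 4 fR V_g)]/2 = [−65.8 + √(65.8² + 4×65.8×17.2)]/2 = 14.2 m/s
Subgeostrophic (V < V_g = 17.2 m/s), as expected around a low.
Converting: 14.2 m/s × 3.6 = 50.9 km/h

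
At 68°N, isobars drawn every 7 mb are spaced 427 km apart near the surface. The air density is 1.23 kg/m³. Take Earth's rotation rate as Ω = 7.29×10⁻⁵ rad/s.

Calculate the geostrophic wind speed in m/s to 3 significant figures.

9.86 m/s

Coriolis parameter at 68°N:
f = 2Ω sin φ = 2 × 7.29×10⁻⁵ × sin 68° = 1.35×10⁻⁴ s⁻¹
Pressure gradient: |∂P/∂n| = 700 Pa / 427000 m = 1.64×10⁻³ Pa/m
Geostrophic balance (pressure-gradient force = Coriolis force):
V_g = (1/(fρ)) |∂P/∂n| = 1.64×10⁻³ / (1.35×10⁻⁴ × 1.23) = 9.86 m/s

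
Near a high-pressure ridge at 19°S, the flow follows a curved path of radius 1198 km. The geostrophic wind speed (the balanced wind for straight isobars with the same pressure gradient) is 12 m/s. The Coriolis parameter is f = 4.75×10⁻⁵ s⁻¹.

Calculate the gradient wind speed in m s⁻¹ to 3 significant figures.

17.2 m s⁻¹

Around a high, pressure-gradient force acts outward with centrifugal, so Coriolis balances both:
fV = (1/ρ)|∂P/∂n| + V²/R  →  V² − fR·V + fR·V_g = 0
With fR = 4.75×10⁻⁵ × 1198×10³ m = 56.9 m/s:
V = [fR − √((fR)² − 4 fR V_g)]/2 = [56.9 − √(56.9² − 4×56.9×12)]/2 = 17.2 m/s
Supergeostrophic (V > V_g = 12 m/s), as expected around a high.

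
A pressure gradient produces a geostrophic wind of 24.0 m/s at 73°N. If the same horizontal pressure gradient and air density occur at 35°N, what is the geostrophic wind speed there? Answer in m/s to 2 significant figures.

With the same pressure gradient and density, V_g ∝ 1/f ∝ 1/sin φ.
V₂ = V₁ · sin φ₁ / sin φ₂ = 24.0 × sin 73° / sin 35°
V₂ = 24.0 × 0.9563/0.5736 = 40 m/s

40 m/s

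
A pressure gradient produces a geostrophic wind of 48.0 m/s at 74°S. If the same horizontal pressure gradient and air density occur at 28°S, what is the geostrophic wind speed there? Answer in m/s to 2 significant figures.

With the same pressure gradient and density, V_g ∝ 1/f ∝ 1/sin φ.
V₂ = V₁ · sin φ₁ / sin φ₂ = 48.0 × sin 74° / sin 28°
V₂ = 48.0 × 0.9613/0.4695 = 98 m/s

98 m/s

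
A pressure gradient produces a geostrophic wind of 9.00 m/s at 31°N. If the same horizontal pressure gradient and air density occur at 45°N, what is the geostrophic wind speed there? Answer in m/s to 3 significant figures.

6.56 m/s

With the same pressure gradient and density, V_g ∝ 1/f ∝ 1/sin φ.
V₂ = V₁ · sin φ₁ / sin φ₂ = 9.00 × sin 31° / sin 45°
V₂ = 9.00 × 0.5150/0.7071 = 6.56 m/s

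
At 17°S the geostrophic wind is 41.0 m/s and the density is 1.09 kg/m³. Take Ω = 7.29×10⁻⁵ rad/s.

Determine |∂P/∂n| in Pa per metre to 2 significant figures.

Coriolis parameter at 17°S:
f = 2Ω sin φ = 2 × 7.29×10⁻⁵ × sin 17° = 4.26×10⁻⁵ s⁻¹
Geostrophic balance rearranged: |∂P/∂n| = f ρ V_g
|∂P/∂n| = 4.26×10⁻⁵ × 1.09 × 41.0 = 1.91×10⁻³ Pa/m

1.9×10⁻³ Pa/m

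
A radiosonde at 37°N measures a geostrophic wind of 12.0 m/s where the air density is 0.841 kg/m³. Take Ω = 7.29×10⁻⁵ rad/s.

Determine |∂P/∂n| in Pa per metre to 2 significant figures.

8.9×10⁻⁴ Pa/m

Coriolis parameter at 37°N:
f = 2Ω sin φ = 2 × 7.29×10⁻⁵ × sin 37° = 8.77×10⁻⁵ s⁻¹
Geostrophic balance rearranged: |∂P/∂n| = f ρ V_g
|∂P/∂n| = 8.77×10⁻⁵ × 0.841 × 12.0 = 8.86×10⁻⁴ Pa/m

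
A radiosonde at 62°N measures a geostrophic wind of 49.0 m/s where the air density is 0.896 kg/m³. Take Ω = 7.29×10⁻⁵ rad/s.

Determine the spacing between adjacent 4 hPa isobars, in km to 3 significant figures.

70.8 km

Coriolis parameter at 62°N:
f = 2Ω sin φ = 2 × 7.29×10⁻⁵ × sin 62° = 1.29×10⁻⁴ s⁻¹
Geostrophic balance rearranged: |∂P/∂n| = f ρ V_g
|∂P/∂n| = 1.29×10⁻⁴ × 0.896 × 49.0 = 5.65×10⁻³ Pa/m
Isobar spacing: Δn = ΔP/|∂P/∂n| = 400 Pa / 5.65×10⁻³ Pa/m = 70772 m ≈ 70.8 km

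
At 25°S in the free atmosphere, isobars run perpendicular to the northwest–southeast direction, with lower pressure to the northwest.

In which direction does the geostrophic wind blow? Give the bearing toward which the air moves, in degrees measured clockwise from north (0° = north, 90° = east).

225°

The pressure-gradient force points toward the northwest (bearing 315°).
Geostrophic balance: in the Southern Hemisphere the Coriolis force deflects motion to the left, so the geostrophic wind blows 90° to the left of the pressure-gradient force (low pressure on the right).
Rotating 315° by 90° counterclockwise gives 225° — the wind blows toward the southwest.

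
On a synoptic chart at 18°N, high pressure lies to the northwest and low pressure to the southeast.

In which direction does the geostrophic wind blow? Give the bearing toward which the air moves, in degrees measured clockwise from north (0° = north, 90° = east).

The pressure-gradient force points toward the southeast (bearing 135°).
Geostrophic balance: in the Northern Hemisphere the Coriolis force deflects motion to the right, so the geostrophic wind blows 90° to the right of the pressure-gradient force (low pressure on the left).
Rotating 135° by 90° clockwise gives 225° — the wind blows toward the southwest.

225°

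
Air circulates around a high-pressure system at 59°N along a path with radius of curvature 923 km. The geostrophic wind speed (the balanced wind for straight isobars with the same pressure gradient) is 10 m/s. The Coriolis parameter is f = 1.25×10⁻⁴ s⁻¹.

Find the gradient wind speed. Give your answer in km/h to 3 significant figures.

Around a high, pressure-gradient force acts outward with centrifugal, so Coriolis balances both:
fV = (1/ρ)|∂P/∂n| + V²/R  →  V² − fR·V + fR·V_g = 0
With fR = 1.25×10⁻⁴ × 923×10³ m = 115 m/s:
V = [fR − √((fR)² − 4 fR V_g)]/2 = [115 − √(115² − 4×115×10)]/2 = 11.1 m/s
Supergeostrophic (V > V_g = 10 m/s), as expected around a high.
Converting: 11.1 m/s × 3.6 = 39.8 km/h

39.8 km/h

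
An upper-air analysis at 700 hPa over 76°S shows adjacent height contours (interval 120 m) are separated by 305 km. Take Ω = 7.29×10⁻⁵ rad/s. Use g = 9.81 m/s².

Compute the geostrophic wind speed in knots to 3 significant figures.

Coriolis parameter at 76°S:
f = 2Ω sin φ = 2 × 7.29×10⁻⁵ × sin 76° = 1.41×10⁻⁴ s⁻¹
Height gradient: |∂Z/∂n| = 120 m / 305000 m = 3.93×10⁻⁴
On a pressure surface, geostrophic balance gives V_g = (g/f)|∂Z/∂n|:
V_g = 9.81 × 3.93×10⁻⁴ / 1.41×10⁻⁴ = 27.3 m/s
Converting: 27.3 m/s × 1.944 = 53.0 knots

53.0 knots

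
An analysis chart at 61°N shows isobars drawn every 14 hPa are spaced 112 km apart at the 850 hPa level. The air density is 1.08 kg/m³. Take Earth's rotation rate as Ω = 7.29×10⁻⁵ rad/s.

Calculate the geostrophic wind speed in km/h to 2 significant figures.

Coriolis parameter at 61°N:
f = 2Ω sin φ = 2 × 7.29×10⁻⁵ × sin 61° = 1.28×10⁻⁴ s⁻¹
Pressure gradient: |∂P/∂n| = 1400 Pa / 112000 m = 1.25×10⁻² Pa/m
Geostrophic balance (pressure-gradient force = Coriolis force):
V_g = (1/(fρ)) |∂P/∂n| = 1.25×10⁻² / (1.28×10⁻⁴ × 1.08) = 90.8 m/s
Converting: 90.8 m/s × 3.6 = 330 km/h

330 km/h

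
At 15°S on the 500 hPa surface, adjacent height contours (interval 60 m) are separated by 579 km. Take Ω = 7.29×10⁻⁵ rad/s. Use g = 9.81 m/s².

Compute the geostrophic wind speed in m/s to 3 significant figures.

26.9 m/s

Coriolis parameter at 15°S:
f = 2Ω sin φ = 2 × 7.29×10⁻⁵ × sin 15° = 3.77×10⁻⁵ s⁻¹
Height gradient: |∂Z/∂n| = 60 m / 579000 m = 1.04×10⁻⁴
On a pressure surface, geostrophic balance gives V_g = (g/f)|∂Z/∂n|:
V_g = 9.81 × 1.04×10⁻⁴ / 3.77×10⁻⁵ = 26.9 m/s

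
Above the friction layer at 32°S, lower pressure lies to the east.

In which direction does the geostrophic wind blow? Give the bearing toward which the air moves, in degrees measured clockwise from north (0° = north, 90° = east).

000°

The pressure-gradient force points toward the east (bearing 090°).
Geostrophic balance: in the Southern Hemisphere the Coriolis force deflects motion to the left, so the geostrophic wind blows 90° to the left of the pressure-gradient force (low pressure on the right).
Rotating 090° by 90° counterclockwise gives 000° — the wind blows toward the north.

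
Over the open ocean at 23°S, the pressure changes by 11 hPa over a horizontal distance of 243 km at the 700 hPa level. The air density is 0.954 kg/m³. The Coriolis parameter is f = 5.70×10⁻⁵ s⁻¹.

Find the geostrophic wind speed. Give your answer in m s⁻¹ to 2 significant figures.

Pressure gradient: |∂P/∂n| = 1100 Pa / 243000 m = 4.53×10⁻³ Pa/m
Geostrophic balance (pressure-gradient force = Coriolis force):
V_g = (1/(fρ)) |∂P/∂n| = 4.53×10⁻³ / (5.70×10⁻⁵ × 0.954) = 83.2 m/s

83 m s⁻¹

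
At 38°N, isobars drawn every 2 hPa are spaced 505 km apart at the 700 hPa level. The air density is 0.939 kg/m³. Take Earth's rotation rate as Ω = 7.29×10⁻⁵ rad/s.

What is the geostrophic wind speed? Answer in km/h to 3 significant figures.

16.9 km/h

Coriolis parameter at 38°N:
f = 2Ω sin φ = 2 × 7.29×10⁻⁵ × sin 38° = 8.98×10⁻⁵ s⁻¹
Pressure gradient: |∂P/∂n| = 200 Pa / 505000 m = 3.96×10⁻⁴ Pa/m
Geostrophic balance (pressure-gradient force = Coriolis force):
V_g = (1/(fρ)) |∂P/∂n| = 3.96×10⁻⁴ / (8.98×10⁻⁵ × 0.939) = 4.70 m/s
Converting: 4.70 m/s × 3.6 = 16.9 km/h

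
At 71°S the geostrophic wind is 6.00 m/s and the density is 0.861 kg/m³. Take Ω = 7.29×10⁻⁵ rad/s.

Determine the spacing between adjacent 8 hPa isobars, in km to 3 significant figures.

1120 km

Coriolis parameter at 71°S:
f = 2Ω sin φ = 2 × 7.29×10⁻⁵ × sin 71° = 1.38×10⁻⁴ s⁻¹
Geostrophic balance rearranged: |∂P/∂n| = f ρ V_g
|∂P/∂n| = 1.38×10⁻⁴ × 0.861 × 6.00 = 7.12×10⁻⁴ Pa/m
Isobar spacing: Δn = ΔP/|∂P/∂n| = 800 Pa / 7.12×10⁻⁴ Pa/m = 1123332 m ≈ 1120 km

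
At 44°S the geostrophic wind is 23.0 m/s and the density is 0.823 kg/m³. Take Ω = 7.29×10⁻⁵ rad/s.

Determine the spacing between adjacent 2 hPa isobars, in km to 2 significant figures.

100 km

Coriolis parameter at 44°S:
f = 2Ω sin φ = 2 × 7.29×10⁻⁵ × sin 44° = 1.01×10⁻⁴ s⁻¹
Geostrophic balance rearranged: |∂P/∂n| = f ρ V_g
|∂P/∂n| = 1.01×10⁻⁴ × 0.823 × 23.0 = 1.92×10⁻³ Pa/m
Isobar spacing: Δn = ΔP/|∂P/∂n| = 200 Pa / 1.92×10⁻³ Pa/m = 104321 m ≈ 100 km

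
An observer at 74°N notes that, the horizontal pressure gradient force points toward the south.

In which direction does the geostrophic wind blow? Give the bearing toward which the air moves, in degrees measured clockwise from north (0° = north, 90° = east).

270°

The pressure-gradient force points toward the south (bearing 180°).
Geostrophic balance: in the Northern Hemisphere the Coriolis force deflects motion to the right, so the geostrophic wind blows 90° to the right of the pressure-gradient force (low pressure on the left).
Rotating 180° by 90° clockwise gives 270° — the wind blows toward the west.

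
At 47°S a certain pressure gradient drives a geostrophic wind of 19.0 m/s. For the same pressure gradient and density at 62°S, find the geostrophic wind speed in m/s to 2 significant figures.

With the same pressure gradient and density, V_g ∝ 1/f ∝ 1/sin φ.
V₂ = V₁ · sin φ₁ / sin φ₂ = 19.0 × sin 47° / sin 62°
V₂ = 19.0 × 0.7314/0.8829 = 16 m/s

16 m/s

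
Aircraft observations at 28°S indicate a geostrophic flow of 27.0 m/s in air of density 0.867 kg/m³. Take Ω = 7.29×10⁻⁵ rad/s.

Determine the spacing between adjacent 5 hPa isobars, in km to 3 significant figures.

312 km

Coriolis parameter at 28°S:
f = 2Ω sin φ = 2 × 7.29×10⁻⁵ × sin 28° = 6.84×10⁻⁵ s⁻¹
Geostrophic balance rearranged: |∂P/∂n| = f ρ V_g
|∂P/∂n| = 6.84×10⁻⁵ × 0.867 × 27.0 = 1.60×10⁻³ Pa/m
Isobar spacing: Δn = ΔP/|∂P/∂n| = 500 Pa / 1.60×10⁻³ Pa/m = 312047 m ≈ 312 km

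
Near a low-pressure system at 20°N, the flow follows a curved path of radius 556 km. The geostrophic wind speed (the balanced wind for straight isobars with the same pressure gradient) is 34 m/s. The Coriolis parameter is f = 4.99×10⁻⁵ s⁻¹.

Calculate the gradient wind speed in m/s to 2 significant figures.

20 m/s

Around a low, centrifugal force acts outward with Coriolis, so pressure-gradient force balances both:
(1/ρ)|∂P/∂n| = fV + V²/R  →  V² + fR·V − fR·V_g = 0
With fR = 4.99×10⁻⁵ × 556×10³ m = 27.7 m/s:
V = [−fR + √((fR)² + 4 fR V_g)]/2 = [−27.7 + √(27.7² + 4×27.7×34)]/2 = 19.8 m/s
Subgeostrophic (V < V_g = 34 m/s), as expected around a low.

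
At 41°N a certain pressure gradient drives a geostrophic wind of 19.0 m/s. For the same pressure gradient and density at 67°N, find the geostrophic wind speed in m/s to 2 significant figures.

With the same pressure gradient and density, V_g ∝ 1/f ∝ 1/sin φ.
V₂ = V₁ · sin φ₁ / sin φ₂ = 19.0 × sin 41° / sin 67°
V₂ = 19.0 × 0.6561/0.9205 = 14 m/s

14 m/s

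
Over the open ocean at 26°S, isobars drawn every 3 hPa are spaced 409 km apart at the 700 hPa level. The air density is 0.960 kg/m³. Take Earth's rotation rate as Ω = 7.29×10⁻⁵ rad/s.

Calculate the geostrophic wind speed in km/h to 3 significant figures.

43.0 km/h

Coriolis parameter at 26°S:
f = 2Ω sin φ = 2 × 7.29×10⁻⁵ × sin 26° = 6.39×10⁻⁵ s⁻¹
Pressure gradient: |∂P/∂n| = 300 Pa / 409000 m = 7.33×10⁻⁴ Pa/m
Geostrophic balance (pressure-gradient force = Coriolis force):
V_g = (1/(fρ)) |∂P/∂n| = 7.33×10⁻⁴ / (6.39×10⁻⁵ × 0.960) = 12.0 m/s
Converting: 12.0 m/s × 3.6 = 43.0 km/h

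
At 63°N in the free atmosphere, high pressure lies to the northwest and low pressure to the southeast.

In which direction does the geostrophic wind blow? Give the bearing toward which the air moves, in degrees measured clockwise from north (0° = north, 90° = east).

225°

The pressure-gradient force points toward the southeast (bearing 135°).
Geostrophic balance: in the Northern Hemisphere the Coriolis force deflects motion to the right, so the geostrophic wind blows 90° to the right of the pressure-gradient force (low pressure on the left).
Rotating 135° by 90° clockwise gives 225° — the wind blows toward the southwest.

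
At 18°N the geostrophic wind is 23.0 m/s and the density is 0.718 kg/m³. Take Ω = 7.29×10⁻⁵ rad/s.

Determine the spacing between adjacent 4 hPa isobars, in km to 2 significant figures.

540 km

Coriolis parameter at 18°N:
f = 2Ω sin φ = 2 × 7.29×10⁻⁵ × sin 18° = 4.51×10⁻⁵ s⁻¹
Geostrophic balance rearranged: |∂P/∂n| = f ρ V_g
|∂P/∂n| = 4.51×10⁻⁵ × 0.718 × 23.0 = 7.44×10⁻⁴ Pa/m
Isobar spacing: Δn = ΔP/|∂P/∂n| = 400 Pa / 7.44×10⁻⁴ Pa/m = 537611 m ≈ 540 km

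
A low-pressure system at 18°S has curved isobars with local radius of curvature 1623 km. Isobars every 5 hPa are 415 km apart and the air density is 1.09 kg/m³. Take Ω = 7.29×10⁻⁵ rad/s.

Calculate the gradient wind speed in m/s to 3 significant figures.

19.4 m/s

Coriolis parameter at 18°S:
f = 2Ω sin φ = 2 × 7.29×10⁻⁵ × sin 18° = 4.51×10⁻⁵ s⁻¹
Pressure gradient: |∂P/∂n| = 500 Pa / 415000 m = 1.20×10⁻³ Pa/m
Geostrophic speed: V_g = |∂P/∂n|/(fρ) = 1.20×10⁻³/(4.51×10⁻⁵ × 1.09) = 24.5 m/s
Around a low, centrifugal force acts outward with Coriolis, so pressure-gradient force balances both:
(1/ρ)|∂P/∂n| = fV + V²/R  →  V² + fR·V − fR·V_g = 0
With fR = 4.51×10⁻⁵ × 1623×10³ m = 73.1 m/s:
V = [−fR + √((fR)² + 4 fR V_g)]/2 = [−73.1 + √(73.1² + 4×73.1×24.5)]/2 = 19.4 m/s
Subgeostrophic (V < V_g = 24.5 m/s), as expected around a low.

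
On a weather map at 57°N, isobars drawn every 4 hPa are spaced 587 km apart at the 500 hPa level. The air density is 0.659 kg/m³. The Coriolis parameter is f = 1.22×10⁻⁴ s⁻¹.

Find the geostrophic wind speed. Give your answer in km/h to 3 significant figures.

30.5 km/h

Pressure gradient: |∂P/∂n| = 400 Pa / 587000 m = 6.81×10⁻⁴ Pa/m
Geostrophic balance (pressure-gradient force = Coriolis force):
V_g = (1/(fρ)) |∂P/∂n| = 6.81×10⁻⁴ / (1.22×10⁻⁴ × 0.659) = 8.48 m/s
Converting: 8.48 m/s × 3.6 = 30.5 km/h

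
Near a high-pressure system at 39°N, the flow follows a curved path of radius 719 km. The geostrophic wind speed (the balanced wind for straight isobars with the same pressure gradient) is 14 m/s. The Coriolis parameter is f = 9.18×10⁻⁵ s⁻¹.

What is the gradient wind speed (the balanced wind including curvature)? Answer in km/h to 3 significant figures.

72.6 km/h

Around a high, pressure-gradient force acts outward with centrifugal, so Coriolis balances both:
fV = (1/ρ)|∂P/∂n| + V²/R  →  V² − fR·V + fR·V_g = 0
With fR = 9.18×10⁻⁵ × 719×10³ m = 66.0 m/s:
V = [fR − √((fR)² − 4 fR V_g)]/2 = [66.0 − √(66.0² − 4×66.0×14)]/2 = 20.2 m/s
Supergeostrophic (V > V_g = 14 m/s), as expected around a high.
Converting: 20.2 m/s × 3.6 = 72.6 km/h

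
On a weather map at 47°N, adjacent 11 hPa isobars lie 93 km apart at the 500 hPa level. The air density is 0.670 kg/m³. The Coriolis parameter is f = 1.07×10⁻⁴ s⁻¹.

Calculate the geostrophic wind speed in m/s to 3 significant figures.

Pressure gradient: |∂P/∂n| = 1100 Pa / 93000 m = 1.18×10⁻² Pa/m
Geostrophic balance (pressure-gradient force = Coriolis force):
V_g = (1/(fρ)) |∂P/∂n| = 1.18×10⁻² / (1.07×10⁻⁴ × 0.670) = 165 m/s

165 m/s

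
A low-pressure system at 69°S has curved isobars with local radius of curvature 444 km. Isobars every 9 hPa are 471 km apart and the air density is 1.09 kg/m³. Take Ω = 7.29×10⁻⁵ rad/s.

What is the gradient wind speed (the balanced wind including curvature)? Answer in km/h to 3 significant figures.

Coriolis parameter at 69°S:
f = 2Ω sin φ = 2 × 7.29×10⁻⁵ × sin 69° = 1.36×10⁻⁴ s⁻¹
Pressure gradient: |∂P/∂n| = 900 Pa / 471000 m = 1.91×10⁻³ Pa/m
Geostrophic speed: V_g = |∂P/∂n|/(fρ) = 1.91×10⁻³/(1.36×10⁻⁴ × 1.09) = 12.9 m/s
Around a low, centrifugal force acts outward with Coriolis, so pressure-gradient force balances both:
(1/ρ)|∂P/∂n| = fV + V²/R  →  V² + fR·V − fR·V_g = 0
With fR = 1.36×10⁻⁴ × 444×10³ m = 60.4 m/s:
V = [−fR + √((fR)² + 4 fR V_g)]/2 = [−60.4 + √(60.4² + 4×60.4×12.9)]/2 = 10.9 m/s
Subgeostrophic (V < V_g = 12.9 m/s), as expected around a low.
Converting: 10.9 m/s × 3.6 = 39.3 km/h

39.3 km/h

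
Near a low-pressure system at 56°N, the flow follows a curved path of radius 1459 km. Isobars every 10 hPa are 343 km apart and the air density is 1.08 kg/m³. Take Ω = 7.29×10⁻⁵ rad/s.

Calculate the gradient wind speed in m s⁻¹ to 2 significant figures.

20 m s⁻¹

Coriolis parameter at 56°N:
f = 2Ω sin φ = 2 × 7.29×10⁻⁵ × sin 56° = 1.21×10⁻⁴ s⁻¹
Pressure gradient: |∂P/∂n| = 1000 Pa / 343000 m = 2.92×10⁻³ Pa/m
Geostrophic speed: V_g = |∂P/∂n|/(fρ) = 2.92×10⁻³/(1.21×10⁻⁴ × 1.08) = 22.3 m/s
Around a low, centrifugal force acts outward with Coriolis, so pressure-gradient force balances both:
(1/ρ)|∂P/∂n| = fV + V²/R  →  V² + fR·V − fR·V_g = 0
With fR = 1.21×10⁻⁴ × 1459×10³ m = 176 m/s:
V = [−fR + √((fR)² + 4 fR V_g)]/2 = [−176 + √(176² + 4×176×22.3)]/2 = 20.1 m/s
Subgeostrophic (V < V_g = 22.3 m/s), as expected around a low.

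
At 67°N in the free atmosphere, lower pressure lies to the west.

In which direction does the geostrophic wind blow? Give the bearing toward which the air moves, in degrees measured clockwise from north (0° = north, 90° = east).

000°

The pressure-gradient force points toward the west (bearing 270°).
Geostrophic balance: in the Northern Hemisphere the Coriolis force deflects motion to the right, so the geostrophic wind blows 90° to the right of the pressure-gradient force (low pressure on the left).
Rotating 270° by 90° clockwise gives 000° — the wind blows toward the north.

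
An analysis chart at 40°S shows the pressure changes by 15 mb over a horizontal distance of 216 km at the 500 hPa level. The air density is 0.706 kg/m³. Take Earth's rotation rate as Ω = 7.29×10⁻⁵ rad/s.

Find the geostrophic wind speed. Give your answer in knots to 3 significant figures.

204 knots

Coriolis parameter at 40°S:
f = 2Ω sin φ = 2 × 7.29×10⁻⁵ × sin 40° = 9.37×10⁻⁵ s⁻¹
Pressure gradient: |∂P/∂n| = 1500 Pa / 216000 m = 6.94×10⁻³ Pa/m
Geostrophic balance (pressure-gradient force = Coriolis force):
V_g = (1/(fρ)) |∂P/∂n| = 6.94×10⁻³ / (9.37×10⁻⁵ × 0.706) = 105 m/s
Converting: 105 m/s × 1.944 = 204 knots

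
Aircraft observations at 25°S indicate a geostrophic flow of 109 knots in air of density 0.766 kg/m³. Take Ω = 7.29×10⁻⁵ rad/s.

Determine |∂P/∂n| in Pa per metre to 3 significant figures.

2.65×10⁻³ Pa/m

Coriolis parameter at 25°S:
f = 2Ω sin φ = 2 × 7.29×10⁻⁵ × sin 25° = 6.16×10⁻⁵ s⁻¹
Wind speed in SI: 109 knots = 56.1 m/s
Geostrophic balance rearranged: |∂P/∂n| = f ρ V_g
|∂P/∂n| = 6.16×10⁻⁵ × 0.766 × 56.1 = 2.65×10⁻³ Pa/m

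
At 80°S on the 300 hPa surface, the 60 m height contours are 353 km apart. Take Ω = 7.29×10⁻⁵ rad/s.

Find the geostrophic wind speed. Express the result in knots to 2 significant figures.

Coriolis parameter at 80°S:
f = 2Ω sin φ = 2 × 7.29×10⁻⁵ × sin 80° = 1.44×10⁻⁴ s⁻¹
Height gradient: |∂Z/∂n| = 60 m / 353000 m = 1.70×10⁻⁴
On a pressure surface, geostrophic balance gives V_g = (g/f)|∂Z/∂n|:
V_g = 9.81 × 1.70×10⁻⁴ / 1.44×10⁻⁴ = 11.6 m/s
Converting: 11.6 m/s × 1.944 = 23 knots

23 knots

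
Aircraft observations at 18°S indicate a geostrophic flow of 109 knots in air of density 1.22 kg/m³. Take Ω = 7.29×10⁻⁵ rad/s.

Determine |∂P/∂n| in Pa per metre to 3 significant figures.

Coriolis parameter at 18°S:
f = 2Ω sin φ = 2 × 7.29×10⁻⁵ × sin 18° = 4.51×10⁻⁵ s⁻¹
Wind speed in SI: 109 knots = 56.1 m/s
Geostrophic balance rearranged: |∂P/∂n| = f ρ V_g
|∂P/∂n| = 4.51×10⁻⁵ × 1.22 × 56.1 = 3.08×10⁻³ Pa/m

3.08×10⁻³ Pa/m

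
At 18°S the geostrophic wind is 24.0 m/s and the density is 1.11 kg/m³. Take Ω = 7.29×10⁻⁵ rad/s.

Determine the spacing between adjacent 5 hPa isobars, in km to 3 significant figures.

417 km

Coriolis parameter at 18°S:
f = 2Ω sin φ = 2 × 7.29×10⁻⁵ × sin 18° = 4.51×10⁻⁵ s⁻¹
Geostrophic balance rearranged: |∂P/∂n| = f ρ V_g
|∂P/∂n| = 4.51×10⁻⁵ × 1.11 × 24.0 = 1.20×10⁻³ Pa/m
Isobar spacing: Δn = ΔP/|∂P/∂n| = 500 Pa / 1.20×10⁻³ Pa/m = 416578 m ≈ 417 km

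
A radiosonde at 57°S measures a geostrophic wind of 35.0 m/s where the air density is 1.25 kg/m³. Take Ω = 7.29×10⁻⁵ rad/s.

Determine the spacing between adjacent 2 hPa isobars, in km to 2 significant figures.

37 km

Coriolis parameter at 57°S:
f = 2Ω sin φ = 2 × 7.29×10⁻⁵ × sin 57° = 1.22×10⁻⁴ s⁻¹
Geostrophic balance rearranged: |∂P/∂n| = f ρ V_g
|∂P/∂n| = 1.22×10⁻⁴ × 1.25 × 35.0 = 5.35×10⁻³ Pa/m
Isobar spacing: Δn = ΔP/|∂P/∂n| = 200 Pa / 5.35×10⁻³ Pa/m = 37385 m ≈ 37 km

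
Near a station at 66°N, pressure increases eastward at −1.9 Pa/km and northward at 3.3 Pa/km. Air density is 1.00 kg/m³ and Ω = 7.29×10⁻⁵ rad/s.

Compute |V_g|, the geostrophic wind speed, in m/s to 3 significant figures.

28.6 m/s

Coriolis parameter at 66°N:
f = 2Ω sin φ = 2 × 7.29×10⁻⁵ × sin 66° = 1.33×10⁻⁴ s⁻¹
Component geostrophic relations (x east, y north):
u_g = −(1/(fρ)) ∂P/∂y,  v_g = (1/(fρ)) ∂P/∂x
u_g = −(3.3×10⁻³)/(1.33×10⁻⁴ × 1.00) = −24.8 m/s;  v_g = (−1.9×10⁻³)/(1.33×10⁻⁴ × 1.00) = −14.3 m/s
|V_g| = √(u_g² + v_g²) = 28.6 m/s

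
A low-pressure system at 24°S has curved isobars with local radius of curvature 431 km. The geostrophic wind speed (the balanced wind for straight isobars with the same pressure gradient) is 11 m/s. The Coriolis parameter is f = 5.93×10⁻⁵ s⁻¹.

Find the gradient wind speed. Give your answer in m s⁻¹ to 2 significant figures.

8.3 m s⁻¹

Around a low, centrifugal force acts outward with Coriolis, so pressure-gradient force balances both:
(1/ρ)|∂P/∂n| = fV + V²/R  →  V² + fR·V − fR·V_g = 0
With fR = 5.93×10⁻⁵ × 431×10³ m = 25.6 m/s:
V = [−fR + √((fR)² + 4 fR V_g)]/2 = [−25.6 + √(25.6² + 4×25.6×11)]/2 = 8.3 m/s
Subgeostrophic (V < V_g = 11 m/s), as expected around a low.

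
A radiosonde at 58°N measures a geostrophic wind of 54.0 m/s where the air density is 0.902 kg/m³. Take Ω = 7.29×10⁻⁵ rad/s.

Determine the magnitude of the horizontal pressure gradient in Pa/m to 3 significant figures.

6.02×10⁻³ Pa/m

Coriolis parameter at 58°N:
f = 2Ω sin φ = 2 × 7.29×10⁻⁵ × sin 58° = 1.24×10⁻⁴ s⁻¹
Geostrophic balance rearranged: |∂P/∂n| = f ρ V_g
|∂P/∂n| = 1.24×10⁻⁴ × 0.902 × 54.0 = 6.02×10⁻³ Pa/m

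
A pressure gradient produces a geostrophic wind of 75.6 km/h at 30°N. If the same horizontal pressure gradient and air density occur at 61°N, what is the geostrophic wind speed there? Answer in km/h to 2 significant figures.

43 km/h

With the same pressure gradient and density, V_g ∝ 1/f ∝ 1/sin φ.
V₂ = V₁ · sin φ₁ / sin φ₂ = 75.6 × sin 30° / sin 61°
V₂ = 75.6 × 0.5000/0.8746 = 43 km/h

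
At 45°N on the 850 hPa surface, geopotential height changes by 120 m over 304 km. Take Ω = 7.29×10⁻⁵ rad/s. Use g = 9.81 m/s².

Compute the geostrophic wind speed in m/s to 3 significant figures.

Coriolis parameter at 45°N:
f = 2Ω sin φ = 2 × 7.29×10⁻⁵ × sin 45° = 1.03×10⁻⁴ s⁻¹
Height gradient: |∂Z/∂n| = 120 m / 304000 m = 3.95×10⁻⁴
On a pressure surface, geostrophic balance gives V_g = (g/f)|∂Z/∂n|:
V_g = 9.81 × 3.95×10⁻⁴ / 1.03×10⁻⁴ = 37.6 m/s

37.6 m/s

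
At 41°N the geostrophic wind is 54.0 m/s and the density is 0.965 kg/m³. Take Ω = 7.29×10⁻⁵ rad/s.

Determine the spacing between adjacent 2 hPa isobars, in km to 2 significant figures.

Coriolis parameter at 41°N:
f = 2Ω sin φ = 2 × 7.29×10⁻⁵ × sin 41° = 9.57×10⁻⁵ s⁻¹
Geostrophic balance rearranged: |∂P/∂n| = f ρ V_g
|∂P/∂n| = 9.57×10⁻⁵ × 0.965 × 54.0 = 4.98×10⁻³ Pa/m
Isobar spacing: Δn = ΔP/|∂P/∂n| = 200 Pa / 4.98×10⁻³ Pa/m = 40124 m ≈ 40 km

40 km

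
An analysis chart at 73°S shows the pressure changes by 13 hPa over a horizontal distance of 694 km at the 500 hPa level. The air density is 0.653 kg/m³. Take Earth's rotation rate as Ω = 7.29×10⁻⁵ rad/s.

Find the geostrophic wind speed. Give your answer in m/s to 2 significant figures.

21 m/s

Coriolis parameter at 73°S:
f = 2Ω sin φ = 2 × 7.29×10⁻⁵ × sin 73° = 1.39×10⁻⁴ s⁻¹
Pressure gradient: |∂P/∂n| = 1300 Pa / 694000 m = 1.87×10⁻³ Pa/m
Geostrophic balance (pressure-gradient force = Coriolis force):
V_g = (1/(fρ)) |∂P/∂n| = 1.87×10⁻³ / (1.39×10⁻⁴ × 0.653) = 20.6 m/s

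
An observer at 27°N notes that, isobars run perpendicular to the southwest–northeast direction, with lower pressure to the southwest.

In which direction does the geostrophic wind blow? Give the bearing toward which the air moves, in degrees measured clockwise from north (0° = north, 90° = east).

315°

The pressure-gradient force points toward the southwest (bearing 225°).
Geostrophic balance: in the Northern Hemisphere the Coriolis force deflects motion to the right, so the geostrophic wind blows 90° to the right of the pressure-gradient force (low pressure on the left).
Rotating 225° by 90° clockwise gives 315° — the wind blows toward the northwest.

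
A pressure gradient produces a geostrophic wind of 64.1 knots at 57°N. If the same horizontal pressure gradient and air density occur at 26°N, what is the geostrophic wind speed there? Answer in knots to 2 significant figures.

120 knots

With the same pressure gradient and density, V_g ∝ 1/f ∝ 1/sin φ.
V₂ = V₁ · sin φ₁ / sin φ₂ = 64.1 × sin 57° / sin 26°
V₂ = 64.1 × 0.8387/0.4384 = 120 knots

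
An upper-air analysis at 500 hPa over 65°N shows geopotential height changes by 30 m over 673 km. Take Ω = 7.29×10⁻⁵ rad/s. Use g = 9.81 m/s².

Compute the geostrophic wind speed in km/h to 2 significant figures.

Coriolis parameter at 65°N:
f = 2Ω sin φ = 2 × 7.29×10⁻⁵ × sin 65° = 1.32×10⁻⁴ s⁻¹
Height gradient: |∂Z/∂n| = 30 m / 673000 m = 4.46×10⁻⁵
On a pressure surface, geostrophic balance gives V_g = (g/f)|∂Z/∂n|:
V_g = 9.81 × 4.46×10⁻⁵ / 1.32×10⁻⁴ = 3.31 m/s
Converting: 3.31 m/s × 3.6 = 12 km/h

12 km/h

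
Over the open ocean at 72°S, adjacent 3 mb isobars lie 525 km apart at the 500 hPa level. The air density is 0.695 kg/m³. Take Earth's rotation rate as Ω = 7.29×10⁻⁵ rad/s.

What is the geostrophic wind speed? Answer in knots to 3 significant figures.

Coriolis parameter at 72°S:
f = 2Ω sin φ = 2 × 7.29×10⁻⁵ × sin 72° = 1.39×10⁻⁴ s⁻¹
Pressure gradient: |∂P/∂n| = 300 Pa / 525000 m = 5.71×10⁻⁴ Pa/m
Geostrophic balance (pressure-gradient force = Coriolis force):
V_g = (1/(fρ)) |∂P/∂n| = 5.71×10⁻⁴ / (1.39×10⁻⁴ × 0.695) = 5.93 m/s
Converting: 5.93 m/s × 1.944 = 11.5 knots

11.5 knots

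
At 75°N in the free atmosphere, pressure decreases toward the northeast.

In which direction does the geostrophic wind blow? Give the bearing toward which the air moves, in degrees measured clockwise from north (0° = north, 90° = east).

The pressure-gradient force points toward the northeast (bearing 045°).
Geostrophic balance: in the Northern Hemisphere the Coriolis force deflects motion to the right, so the geostrophic wind blows 90° to the right of the pressure-gradient force (low pressure on the left).
Rotating 045° by 90° clockwise gives 135° — the wind blows toward the southeast.

135°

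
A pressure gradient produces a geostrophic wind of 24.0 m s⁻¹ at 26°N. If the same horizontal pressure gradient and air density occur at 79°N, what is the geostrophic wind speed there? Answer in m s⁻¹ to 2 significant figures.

With the same pressure gradient and density, V_g ∝ 1/f ∝ 1/sin φ.
V₂ = V₁ · sin φ₁ / sin φ₂ = 24.0 × sin 26° / sin 79°
V₂ = 24.0 × 0.4384/0.9816 = 11 m s⁻¹

11 m s⁻¹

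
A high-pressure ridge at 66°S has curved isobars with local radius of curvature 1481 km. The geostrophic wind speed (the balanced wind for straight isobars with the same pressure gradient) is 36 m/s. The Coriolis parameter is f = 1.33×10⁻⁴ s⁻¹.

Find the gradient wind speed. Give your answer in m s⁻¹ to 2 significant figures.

47 m s⁻¹

Around a high, pressure-gradient force acts outward with centrifugal, so Coriolis balances both:
fV = (1/ρ)|∂P/∂n| + V²/R  →  V² − fR·V + fR·V_g = 0
With fR = 1.33×10⁻⁴ × 1481×10³ m = 197 m/s:
V = [fR − √((fR)² − 4 fR V_g)]/2 = [197 − √(197² − 4×197×36)]/2 = 47.4 m/s
Supergeostrophic (V > V_g = 36 m/s), as expected around a high.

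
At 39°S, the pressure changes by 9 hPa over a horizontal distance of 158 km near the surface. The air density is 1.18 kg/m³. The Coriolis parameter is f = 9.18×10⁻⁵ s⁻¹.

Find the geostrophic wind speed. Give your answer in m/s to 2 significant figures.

Pressure gradient: |∂P/∂n| = 900 Pa / 158000 m = 5.70×10⁻³ Pa/m
Geostrophic balance (pressure-gradient force = Coriolis force):
V_g = (1/(fρ)) |∂P/∂n| = 5.70×10⁻³ / (9.18×10⁻⁵ × 1.18) = 52.6 m/s

53 m/s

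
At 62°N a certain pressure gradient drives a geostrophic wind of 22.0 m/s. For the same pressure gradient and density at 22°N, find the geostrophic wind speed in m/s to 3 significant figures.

51.9 m/s

With the same pressure gradient and density, V_g ∝ 1/f ∝ 1/sin φ.
V₂ = V₁ · sin φ₁ / sin φ₂ = 22.0 × sin 62° / sin 22°
V₂ = 22.0 × 0.8829/0.3746 = 51.9 m/s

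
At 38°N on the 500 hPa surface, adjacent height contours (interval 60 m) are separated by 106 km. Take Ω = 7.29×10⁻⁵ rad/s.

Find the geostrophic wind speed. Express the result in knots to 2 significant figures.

120 knots

Coriolis parameter at 38°N:
f = 2Ω sin φ = 2 × 7.29×10⁻⁵ × sin 38° = 8.98×10⁻⁵ s⁻¹
Height gradient: |∂Z/∂n| = 60 m / 106000 m = 5.66×10⁻⁴
On a pressure surface, geostrophic balance gives V_g = (g/f)|∂Z/∂n|:
V_g = 9.81 × 5.66×10⁻⁴ / 8.98×10⁻⁵ = 61.9 m/s
Converting: 61.9 m/s × 1.944 = 120 knots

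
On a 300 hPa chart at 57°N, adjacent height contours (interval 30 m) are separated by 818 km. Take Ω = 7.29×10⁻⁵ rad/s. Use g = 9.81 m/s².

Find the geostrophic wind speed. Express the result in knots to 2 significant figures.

5.7 knots

Coriolis parameter at 57°N:
f = 2Ω sin φ = 2 × 7.29×10⁻⁵ × sin 57° = 1.22×10⁻⁴ s⁻¹
Height gradient: |∂Z/∂n| = 30 m / 818000 m = 3.67×10⁻⁵
On a pressure surface, geostrophic balance gives V_g = (g/f)|∂Z/∂n|:
V_g = 9.81 × 3.67×10⁻⁵ / 1.22×10⁻⁴ = 2.94 m/s
Converting: 2.94 m/s × 1.944 = 5.7 knots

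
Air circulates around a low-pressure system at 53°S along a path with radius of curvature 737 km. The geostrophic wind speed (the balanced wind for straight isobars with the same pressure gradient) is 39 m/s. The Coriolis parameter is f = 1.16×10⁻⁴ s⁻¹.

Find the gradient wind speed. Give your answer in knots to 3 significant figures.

56.6 knots

Around a low, centrifugal force acts outward with Coriolis, so pressure-gradient force balances both:
(1/ρ)|∂P/∂n| = fV + V²/R  →  V² + fR·V − fR·V_g = 0
With fR = 1.16×10⁻⁴ × 737×10³ m = 85.5 m/s:
V = [−fR + √((fR)² + 4 fR V_g)]/2 = [−85.5 + √(85.5² + 4×85.5×39)]/2 = 29.1 m/s
Subgeostrophic (V < V_g = 39 m/s), as expected around a low.
Converting: 29.1 m/s × 1.944 = 56.6 knots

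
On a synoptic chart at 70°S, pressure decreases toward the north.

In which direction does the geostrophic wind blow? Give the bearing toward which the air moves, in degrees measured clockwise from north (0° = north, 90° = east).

The pressure-gradient force points toward the north (bearing 000°).
Geostrophic balance: in the Southern Hemisphere the Coriolis force deflects motion to the left, so the geostrophic wind blows 90° to the left of the pressure-gradient force (low pressure on the right).
Rotating 000° by 90° counterclockwise gives 270° — the wind blows toward the west.

270°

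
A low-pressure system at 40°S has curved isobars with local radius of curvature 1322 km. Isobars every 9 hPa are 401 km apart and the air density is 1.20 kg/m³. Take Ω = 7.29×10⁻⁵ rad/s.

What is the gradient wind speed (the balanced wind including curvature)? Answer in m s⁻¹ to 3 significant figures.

17.5 m s⁻¹

Coriolis parameter at 40°S:
f = 2Ω sin φ = 2 × 7.29×10⁻⁵ × sin 40° = 9.37×10⁻⁵ s⁻¹
Pressure gradient: |∂P/∂n| = 900 Pa / 401000 m = 2.24×10⁻³ Pa/m
Geostrophic speed: V_g = |∂P/∂n|/(fρ) = 2.24×10⁻³/(9.37×10⁻⁵ × 1.20) = 20.0 m/s
Around a low, centrifugal force acts outward with Coriolis, so pressure-gradient force balances both:
(1/ρ)|∂P/∂n| = fV + V²/R  →  V² + fR·V − fR·V_g = 0
With fR = 9.37×10⁻⁵ × 1322×10³ m = 124 m/s:
V = [−fR + √((fR)² + 4 fR V_g)]/2 = [−124 + √(124² + 4×124×20)]/2 = 17.5 m/s
Subgeostrophic (V < V_g = 20 m/s), as expected around a low.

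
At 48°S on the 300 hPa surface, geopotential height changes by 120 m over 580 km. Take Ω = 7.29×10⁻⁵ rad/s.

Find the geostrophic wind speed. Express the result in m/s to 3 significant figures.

Coriolis parameter at 48°S:
f = 2Ω sin φ = 2 × 7.29×10⁻⁵ × sin 48° = 1.08×10⁻⁴ s⁻¹
Height gradient: |∂Z/∂n| = 120 m / 580000 m = 2.07×10⁻⁴
On a pressure surface, geostrophic balance gives V_g = (g/f)|∂Z/∂n|:
V_g = 9.81 × 2.07×10⁻⁴ / 1.08×10⁻⁴ = 18.7 m/s

18.7 m/s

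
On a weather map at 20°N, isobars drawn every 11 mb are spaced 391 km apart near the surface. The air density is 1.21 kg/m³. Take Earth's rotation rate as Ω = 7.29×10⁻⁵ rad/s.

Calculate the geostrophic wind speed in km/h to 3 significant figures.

168 km/h

Coriolis parameter at 20°N:
f = 2Ω sin φ = 2 × 7.29×10⁻⁵ × sin 20° = 4.99×10⁻⁵ s⁻¹
Pressure gradient: |∂P/∂n| = 1100 Pa / 391000 m = 2.81×10⁻³ Pa/m
Geostrophic balance (pressure-gradient force = Coriolis force):
V_g = (1/(fρ)) |∂P/∂n| = 2.81×10⁻³ / (4.99×10⁻⁵ × 1.21) = 46.6 m/s
Converting: 46.6 m/s × 3.6 = 168 km/h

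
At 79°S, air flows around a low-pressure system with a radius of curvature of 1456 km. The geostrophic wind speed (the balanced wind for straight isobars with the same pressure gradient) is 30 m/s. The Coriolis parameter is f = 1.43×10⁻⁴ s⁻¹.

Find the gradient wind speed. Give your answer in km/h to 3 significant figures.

95.8 km/h

Around a low, centrifugal force acts outward with Coriolis, so pressure-gradient force balances both:
(1/ρ)|∂P/∂n| = fV + V²/R  →  V² + fR·V − fR·V_g = 0
With fR = 1.43×10⁻⁴ × 1456×10³ m = 208 m/s:
V = [−fR + √((fR)² + 4 fR V_g)]/2 = [−208 + √(208² + 4×208×30)]/2 = 26.6 m/s
Subgeostrophic (V < V_g = 30 m/s), as expected around a low.
Converting: 26.6 m/s × 3.6 = 95.8 km/h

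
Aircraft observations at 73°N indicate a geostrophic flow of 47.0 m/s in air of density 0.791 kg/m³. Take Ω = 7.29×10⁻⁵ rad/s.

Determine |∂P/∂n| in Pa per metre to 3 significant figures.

5.18×10⁻³ Pa/m

Coriolis parameter at 73°N:
f = 2Ω sin φ = 2 × 7.29×10⁻⁵ × sin 73° = 1.39×10⁻⁴ s⁻¹
Geostrophic balance rearranged: |∂P/∂n| = f ρ V_g
|∂P/∂n| = 1.39×10⁻⁴ × 0.791 × 47.0 = 5.18×10⁻³ Pa/m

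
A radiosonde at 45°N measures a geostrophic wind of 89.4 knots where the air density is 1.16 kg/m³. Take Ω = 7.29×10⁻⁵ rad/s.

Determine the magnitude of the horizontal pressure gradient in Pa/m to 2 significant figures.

Coriolis parameter at 45°N:
f = 2Ω sin φ = 2 × 7.29×10⁻⁵ × sin 45° = 1.03×10⁻⁴ s⁻¹
Wind speed in SI: 89.4 knots = 46.0 m/s
Geostrophic balance rearranged: |∂P/∂n| = f ρ V_g
|∂P/∂n| = 1.03×10⁻⁴ × 1.16 × 46.0 = 5.50×10⁻³ Pa/m

5.5×10⁻³ Pa/m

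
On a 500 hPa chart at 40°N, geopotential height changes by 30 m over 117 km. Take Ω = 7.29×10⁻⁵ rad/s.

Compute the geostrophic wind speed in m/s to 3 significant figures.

Coriolis parameter at 40°N:
f = 2Ω sin φ = 2 × 7.29×10⁻⁵ × sin 40° = 9.37×10⁻⁵ s⁻¹
Height gradient: |∂Z/∂n| = 30 m / 117000 m = 2.56×10⁻⁴
On a pressure surface, geostrophic balance gives V_g = (g/f)|∂Z/∂n|:
V_g = 9.81 × 2.56×10⁻⁴ / 9.37×10⁻⁵ = 26.8 m/s

26.8 m/s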